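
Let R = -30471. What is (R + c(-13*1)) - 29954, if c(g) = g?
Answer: -60438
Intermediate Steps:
(R + c(-13*1)) - 29954 = (-30471 - 13*1) - 29954 = (-30471 - 13) - 29954 = -30484 - 29954 = -60438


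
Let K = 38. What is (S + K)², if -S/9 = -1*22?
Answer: 55696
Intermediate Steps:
S = 198 (S = -(-9)*22 = -9*(-22) = 198)
(S + K)² = (198 + 38)² = 236² = 55696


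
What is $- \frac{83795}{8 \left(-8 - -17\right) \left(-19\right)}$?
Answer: $\frac{83795}{1368} \approx 61.254$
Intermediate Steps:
$- \frac{83795}{8 \left(-8 - -17\right) \left(-19\right)} = - \frac{83795}{8 \left(-8 + 17\right) \left(-19\right)} = - \frac{83795}{8 \cdot 9 \left(-19\right)} = - \frac{83795}{72 \left(-19\right)} = - \frac{83795}{-1368} = \left(-83795\right) \left(- \frac{1}{1368}\right) = \frac{83795}{1368}$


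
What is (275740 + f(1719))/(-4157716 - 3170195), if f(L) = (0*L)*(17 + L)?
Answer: -275740/7327911 ≈ -0.037629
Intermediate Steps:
f(L) = 0 (f(L) = 0*(17 + L) = 0)
(275740 + f(1719))/(-4157716 - 3170195) = (275740 + 0)/(-4157716 - 3170195) = 275740/(-7327911) = 275740*(-1/7327911) = -275740/7327911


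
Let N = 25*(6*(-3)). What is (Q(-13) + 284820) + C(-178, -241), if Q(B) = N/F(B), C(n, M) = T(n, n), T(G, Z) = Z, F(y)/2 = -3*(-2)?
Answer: 569209/2 ≈ 2.8460e+5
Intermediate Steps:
F(y) = 12 (F(y) = 2*(-3*(-2)) = 2*6 = 12)
N = -450 (N = 25*(-18) = -450)
C(n, M) = n
Q(B) = -75/2 (Q(B) = -450/12 = -450*1/12 = -75/2)
(Q(-13) + 284820) + C(-178, -241) = (-75/2 + 284820) - 178 = 569565/2 - 178 = 569209/2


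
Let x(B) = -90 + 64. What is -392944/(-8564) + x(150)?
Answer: 42570/2141 ≈ 19.883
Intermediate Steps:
x(B) = -26
-392944/(-8564) + x(150) = -392944/(-8564) - 26 = -392944*(-1/8564) - 26 = 98236/2141 - 26 = 42570/2141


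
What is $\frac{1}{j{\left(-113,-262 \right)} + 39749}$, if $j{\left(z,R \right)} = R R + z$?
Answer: $\frac{1}{108280} \approx 9.2353 \cdot 10^{-6}$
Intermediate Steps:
$j{\left(z,R \right)} = z + R^{2}$ ($j{\left(z,R \right)} = R^{2} + z = z + R^{2}$)
$\frac{1}{j{\left(-113,-262 \right)} + 39749} = \frac{1}{\left(-113 + \left(-262\right)^{2}\right) + 39749} = \frac{1}{\left(-113 + 68644\right) + 39749} = \frac{1}{68531 + 39749} = \frac{1}{108280}$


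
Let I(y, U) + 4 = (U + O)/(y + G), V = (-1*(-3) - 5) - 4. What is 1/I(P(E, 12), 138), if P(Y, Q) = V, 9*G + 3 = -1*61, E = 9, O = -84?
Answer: -59/479 ≈ -0.12317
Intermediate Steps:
G = -64/9 (G = -1/3 + (-1*61)/9 = -1/3 + (1/9)*(-61) = -1/3 - 61/9 = -64/9 ≈ -7.1111)
V = -6 (V = (3 - 5) - 4 = -2 - 4 = -6)
P(Y, Q) = -6
I(y, U) = -4 + (-84 + U)/(-64/9 + y) (I(y, U) = -4 + (U - 84)/(y - 64/9) = -4 + (-84 + U)/(-64/9 + y))
1/I(P(E, 12), 138) = 1/((-500 - 36*(-6) + 9*138)/(-64 + 9*(-6))) = 1/((-500 + 216 + 1242)/(-64 - 54)) = 1/(958/(-118)) = 1/(-1/118*958) = 1/(-479/59) = -59/479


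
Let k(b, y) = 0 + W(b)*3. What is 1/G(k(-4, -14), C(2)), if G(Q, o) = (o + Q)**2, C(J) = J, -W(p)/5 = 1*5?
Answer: 1/5329 ≈ 0.00018765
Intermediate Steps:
W(p) = -25 (W(p) = -5*5 = -25)
k(b, y) = -75 (k(b, y) = 0 - 25*3 = 0 - 75 = -75)
G(Q, o) = (Q + o)**2
1/G(k(-4, -14), C(2)) = 1/((-75 + 2)**2) = 1/((-73)**2) = 1/5329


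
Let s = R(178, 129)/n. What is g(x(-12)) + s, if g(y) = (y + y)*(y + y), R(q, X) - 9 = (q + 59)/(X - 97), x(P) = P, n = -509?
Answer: 9381363/16288 ≈ 575.97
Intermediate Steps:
R(q, X) = 9 + (59 + q)/(-97 + X) (R(q, X) = 9 + (q + 59)/(X - 97) = 9 + (59 + q)/(-97 + X))
g(y) = 4*y² (g(y) = (2*y)*(2*y) = 4*y²)
s = -525/16288 (s = ((-814 + 178 + 9*129)/(-97 + 129))/(-509) = ((-814 + 178 + 1161)/32)*(-1/509) = ((1/32)*525)*(-1/509) = (525/32)*(-1/509) = -525/16288 ≈ -0.032232)
g(x(-12)) + s = 4*(-12)² - 525/16288 = 4*144 - 525/16288 = 576 - 525/16288 = 9381363/16288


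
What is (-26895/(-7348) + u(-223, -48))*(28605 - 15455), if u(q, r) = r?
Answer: -194744925/334 ≈ -5.8307e+5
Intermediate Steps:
(-26895/(-7348) + u(-223, -48))*(28605 - 15455) = (-26895/(-7348) - 48)*(28605 - 15455) = (-26895*(-1/7348) - 48)*13150 = (2445/668 - 48)*13150 = -29619/668*13150 = -194744925/334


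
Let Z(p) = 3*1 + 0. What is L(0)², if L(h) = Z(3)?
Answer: 9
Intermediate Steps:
Z(p) = 3 (Z(p) = 3 + 0 = 3)
L(h) = 3
L(0)² = 3² = 9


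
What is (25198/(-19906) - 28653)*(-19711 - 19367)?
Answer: 11144885692824/9953 ≈ 1.1198e+9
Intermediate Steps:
(25198/(-19906) - 28653)*(-19711 - 19367) = (25198*(-1/19906) - 28653)*(-39078) = (-12599/9953 - 28653)*(-39078) = -285195908/9953*(-39078) = 11144885692824/9953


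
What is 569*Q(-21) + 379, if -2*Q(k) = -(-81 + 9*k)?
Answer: -76436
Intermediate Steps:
Q(k) = -81/2 + 9*k/2 (Q(k) = -(-9)/(2*(1/(-9 + k))) = -(-9)*(-9 + k)/2 = -(81 - 9*k)/2 = -81/2 + 9*k/2)
569*Q(-21) + 379 = 569*(-81/2 + (9/2)*(-21)) + 379 = 569*(-81/2 - 189/2) + 379 = 569*(-135) + 379 = -76815 + 379 = -76436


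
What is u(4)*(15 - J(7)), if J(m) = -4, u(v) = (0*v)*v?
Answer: 0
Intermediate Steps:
u(v) = 0 (u(v) = 0*v = 0)
u(4)*(15 - J(7)) = 0*(15 - 1*(-4)) = 0*(15 + 4) = 0*19 = 0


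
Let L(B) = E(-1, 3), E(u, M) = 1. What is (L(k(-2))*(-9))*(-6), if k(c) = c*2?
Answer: 54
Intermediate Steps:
k(c) = 2*c
L(B) = 1
(L(k(-2))*(-9))*(-6) = (1*(-9))*(-6) = -9*(-6) = 54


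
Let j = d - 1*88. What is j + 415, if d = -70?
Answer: 257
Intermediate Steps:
j = -158 (j = -70 - 1*88 = -70 - 88 = -158)
j + 415 = -158 + 415 = 257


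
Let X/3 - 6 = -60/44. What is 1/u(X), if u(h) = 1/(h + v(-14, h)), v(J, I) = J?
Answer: -1/11 ≈ -0.090909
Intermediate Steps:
X = 153/11 (X = 18 + 3*(-60/44) = 18 + 3*(-60*1/44) = 18 + 3*(-15/11) = 18 - 45/11 = 153/11 ≈ 13.909)
u(h) = 1/(-14 + h) (u(h) = 1/(h - 14) = 1/(-14 + h))
1/u(X) = 1/(1/(-14 + 153/11)) = 1/(1/(-1/11)) = 1/(-11) = -1/11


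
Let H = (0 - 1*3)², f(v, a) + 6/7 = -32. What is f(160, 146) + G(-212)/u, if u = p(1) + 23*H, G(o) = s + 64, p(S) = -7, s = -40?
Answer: -5729/175 ≈ -32.737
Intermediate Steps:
f(v, a) = -230/7 (f(v, a) = -6/7 - 32 = -230/7)
H = 9 (H = (0 - 3)² = (-3)² = 9)
G(o) = 24 (G(o) = -40 + 64 = 24)
u = 200 (u = -7 + 23*9 = -7 + 207 = 200)
f(160, 146) + G(-212)/u = -230/7 + 24/200 = -230/7 + 24*(1/200) = -230/7 + 3/25 = -5729/175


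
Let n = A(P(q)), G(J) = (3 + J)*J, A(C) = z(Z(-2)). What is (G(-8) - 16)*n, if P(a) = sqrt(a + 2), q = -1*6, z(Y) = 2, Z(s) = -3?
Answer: 48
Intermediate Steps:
q = -6
P(a) = sqrt(2 + a)
A(C) = 2
G(J) = J*(3 + J)
n = 2
(G(-8) - 16)*n = (-8*(3 - 8) - 16)*2 = (-8*(-5) - 16)*2 = (40 - 16)*2 = 24*2 = 48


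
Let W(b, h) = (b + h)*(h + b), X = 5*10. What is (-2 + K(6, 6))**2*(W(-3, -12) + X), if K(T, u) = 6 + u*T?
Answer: 440000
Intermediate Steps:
K(T, u) = 6 + T*u
X = 50
W(b, h) = (b + h)**2 (W(b, h) = (b + h)*(b + h) = (b + h)**2)
(-2 + K(6, 6))**2*(W(-3, -12) + X) = (-2 + (6 + 6*6))**2*((-3 - 12)**2 + 50) = (-2 + (6 + 36))**2*((-15)**2 + 50) = (-2 + 42)**2*(225 + 50) = 40**2*275 = 1600*275 = 440000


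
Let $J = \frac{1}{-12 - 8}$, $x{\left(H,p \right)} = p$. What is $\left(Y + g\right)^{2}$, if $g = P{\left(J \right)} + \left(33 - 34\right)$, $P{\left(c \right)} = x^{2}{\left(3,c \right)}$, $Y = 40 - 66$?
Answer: $\frac{116618401}{160000} \approx 728.87$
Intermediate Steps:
$Y = -26$
$J = - \frac{1}{20}$ ($J = \frac{1}{-20} = - \frac{1}{20} \approx -0.05$)
$P{\left(c \right)} = c^{2}$
$g = - \frac{399}{400}$ ($g = \left(- \frac{1}{20}\right)^{2} + \left(33 - 34\right) = \frac{1}{400} - 1 = - \frac{399}{400} \approx -0.9975$)
$\left(Y + g\right)^{2} = \left(-26 - \frac{399}{400}\right)^{2} = \left(- \frac{10799}{400}\right)^{2} = \frac{116618401}{160000}$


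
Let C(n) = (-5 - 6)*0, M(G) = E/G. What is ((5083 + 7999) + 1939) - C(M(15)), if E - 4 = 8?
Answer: 15021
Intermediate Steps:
E = 12 (E = 4 + 8 = 12)
M(G) = 12/G
C(n) = 0 (C(n) = -11*0 = 0)
((5083 + 7999) + 1939) - C(M(15)) = ((5083 + 7999) + 1939) - 1*0 = (13082 + 1939) + 0 = 15021 + 0 = 15021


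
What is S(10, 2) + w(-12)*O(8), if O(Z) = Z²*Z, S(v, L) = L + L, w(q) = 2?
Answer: 1028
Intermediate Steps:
S(v, L) = 2*L
O(Z) = Z³
S(10, 2) + w(-12)*O(8) = 2*2 + 2*8³ = 4 + 2*512 = 4 + 1024 = 1028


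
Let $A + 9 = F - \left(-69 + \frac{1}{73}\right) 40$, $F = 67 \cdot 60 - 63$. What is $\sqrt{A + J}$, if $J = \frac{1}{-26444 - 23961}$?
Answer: $\frac{\sqrt{90813525128960055}}{3679565} \approx 81.899$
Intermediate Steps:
$F = 3957$ ($F = 4020 - 63 = 3957$)
$A = \frac{489644}{73}$ ($A = -9 + \left(3957 - \left(-69 + \frac{1}{73}\right) 40\right) = -9 + \left(3957 - \left(- \frac{5036}{73}\right) 40\right) = -9 + \left(3957 - - \frac{201440}{73}\right) = -9 + \left(3957 + \frac{201440}{73}\right) = -9 + \frac{490301}{73} = \frac{489644}{73} \approx 6707.5$)
$J = - \frac{1}{50405}$ ($J = \frac{1}{-50405} = - \frac{1}{50405} \approx -1.9839 \cdot 10^{-5}$)
$\sqrt{A + J} = \sqrt{\frac{489644}{73} - \frac{1}{50405}} = \sqrt{\frac{24680505747}{3679565}} = \frac{\sqrt{90813525128960055}}{3679565}$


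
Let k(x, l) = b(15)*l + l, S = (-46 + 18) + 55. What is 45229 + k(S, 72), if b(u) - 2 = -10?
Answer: 44725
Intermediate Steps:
b(u) = -8 (b(u) = 2 - 10 = -8)
S = 27 (S = -28 + 55 = 27)
k(x, l) = -7*l (k(x, l) = -8*l + l = -7*l)
45229 + k(S, 72) = 45229 - 7*72 = 45229 - 504 = 44725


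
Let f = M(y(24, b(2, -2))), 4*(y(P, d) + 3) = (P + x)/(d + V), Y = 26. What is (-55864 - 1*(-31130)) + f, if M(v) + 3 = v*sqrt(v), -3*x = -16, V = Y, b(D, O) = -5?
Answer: -24737 - 167*I*sqrt(1169)/1323 ≈ -24737.0 - 4.3158*I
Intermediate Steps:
V = 26
x = 16/3 (x = -1/3*(-16) = 16/3 ≈ 5.3333)
y(P, d) = -3 + (16/3 + P)/(4*(26 + d)) (y(P, d) = -3 + ((P + 16/3)/(d + 26))/4 = -3 + ((16/3 + P)/(26 + d))/4 = -3 + (16/3 + P)/(4*(26 + d)))
M(v) = -3 + v**(3/2) (M(v) = -3 + v*sqrt(v) = -3 + v**(3/2))
f = -3 - 167*I*sqrt(1169)/1323 (f = -3 + ((-920 - 36*(-5) + 3*24)/(12*(26 - 5)))**(3/2) = -3 + ((1/12)*(-920 + 180 + 72)/21)**(3/2) = -3 + ((1/12)*(1/21)*(-668))**(3/2) = -3 + (-167/63)**(3/2) = -3 - 167*I*sqrt(1169)/1323 ≈ -3.0 - 4.3158*I)
(-55864 - 1*(-31130)) + f = (-55864 - 1*(-31130)) + (-3 - 167*I*sqrt(1169)/1323) = (-55864 + 31130) + (-3 - 167*I*sqrt(1169)/1323) = -24734 + (-3 - 167*I*sqrt(1169)/1323) = -24737 - 167*I*sqrt(1169)/1323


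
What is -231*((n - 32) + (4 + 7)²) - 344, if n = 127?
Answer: -50240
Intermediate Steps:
-231*((n - 32) + (4 + 7)²) - 344 = -231*((127 - 32) + (4 + 7)²) - 344 = -231*(95 + 11²) - 344 = -231*(95 + 121) - 344 = -231*216 - 344 = -49896 - 344 = -50240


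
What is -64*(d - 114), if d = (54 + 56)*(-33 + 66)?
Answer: -225024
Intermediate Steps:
d = 3630 (d = 110*33 = 3630)
-64*(d - 114) = -64*(3630 - 114) = -64*3516 = -225024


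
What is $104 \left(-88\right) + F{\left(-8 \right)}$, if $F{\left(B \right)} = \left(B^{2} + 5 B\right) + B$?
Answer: $-9136$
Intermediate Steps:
$F{\left(B \right)} = B^{2} + 6 B$
$104 \left(-88\right) + F{\left(-8 \right)} = 104 \left(-88\right) - 8 \left(6 - 8\right) = -9152 - -16 = -9152 + 16 = -9136$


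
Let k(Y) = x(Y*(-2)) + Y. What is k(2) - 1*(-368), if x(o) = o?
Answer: 366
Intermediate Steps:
k(Y) = -Y (k(Y) = Y*(-2) + Y = -2*Y + Y = -Y)
k(2) - 1*(-368) = -1*2 - 1*(-368) = -2 + 368 = 366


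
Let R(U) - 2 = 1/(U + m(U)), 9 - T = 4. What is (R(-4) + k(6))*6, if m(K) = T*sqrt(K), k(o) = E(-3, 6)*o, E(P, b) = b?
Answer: 6606/29 - 15*I/29 ≈ 227.79 - 0.51724*I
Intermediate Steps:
T = 5 (T = 9 - 1*4 = 9 - 4 = 5)
k(o) = 6*o
m(K) = 5*sqrt(K)
R(U) = 2 + 1/(U + 5*sqrt(U))
(R(-4) + k(6))*6 = ((1 + 2*(-4) + 10*sqrt(-4))/(-4 + 5*sqrt(-4)) + 6*6)*6 = ((1 - 8 + 10*(2*I))/(-4 + 5*(2*I)) + 36)*6 = ((1 - 8 + 20*I)/(-4 + 10*I) + 36)*6 = (((-4 - 10*I)/116)*(-7 + 20*I) + 36)*6 = ((-7 + 20*I)*(-4 - 10*I)/116 + 36)*6 = (36 + (-7 + 20*I)*(-4 - 10*I)/116)*6 = 216 + 3*(-7 + 20*I)*(-4 - 10*I)/58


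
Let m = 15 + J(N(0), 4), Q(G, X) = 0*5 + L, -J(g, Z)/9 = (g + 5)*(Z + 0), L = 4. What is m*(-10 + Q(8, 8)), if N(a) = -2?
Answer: 558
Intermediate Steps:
J(g, Z) = -9*Z*(5 + g) (J(g, Z) = -9*(g + 5)*(Z + 0) = -9*(5 + g)*Z = -9*Z*(5 + g))
Q(G, X) = 4 (Q(G, X) = 0*5 + 4 = 0 + 4 = 4)
m = -93 (m = 15 - 9*4*(5 - 2) = 15 - 9*4*3 = 15 - 108 = -93)
m*(-10 + Q(8, 8)) = -93*(-10 + 4) = -93*(-6) = 558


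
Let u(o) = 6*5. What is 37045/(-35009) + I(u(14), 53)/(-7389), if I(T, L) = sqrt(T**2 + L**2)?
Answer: -37045/35009 - sqrt(3709)/7389 ≈ -1.0664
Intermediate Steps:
u(o) = 30
I(T, L) = sqrt(L**2 + T**2)
37045/(-35009) + I(u(14), 53)/(-7389) = 37045/(-35009) + sqrt(53**2 + 30**2)/(-7389) = 37045*(-1/35009) + sqrt(2809 + 900)*(-1/7389) = -37045/35009 + sqrt(3709)*(-1/7389) = -37045/35009 - sqrt(3709)/7389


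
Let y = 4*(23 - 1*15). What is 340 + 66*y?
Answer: 2452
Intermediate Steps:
y = 32 (y = 4*(23 - 15) = 4*8 = 32)
340 + 66*y = 340 + 66*32 = 340 + 2112 = 2452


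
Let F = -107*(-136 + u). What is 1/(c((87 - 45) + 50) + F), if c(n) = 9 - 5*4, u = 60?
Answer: 1/8121 ≈ 0.00012314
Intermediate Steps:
c(n) = -11 (c(n) = 9 - 20 = -11)
F = 8132 (F = -107*(-136 + 60) = -107*(-76) = 8132)
1/(c((87 - 45) + 50) + F) = 1/(-11 + 8132) = 1/8121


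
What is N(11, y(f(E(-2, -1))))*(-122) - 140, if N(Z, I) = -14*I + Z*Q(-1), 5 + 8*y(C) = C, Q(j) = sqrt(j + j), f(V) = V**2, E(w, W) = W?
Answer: -994 - 1342*I*sqrt(2) ≈ -994.0 - 1897.9*I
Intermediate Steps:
Q(j) = sqrt(2)*sqrt(j) (Q(j) = sqrt(2*j) = sqrt(2)*sqrt(j))
y(C) = -5/8 + C/8
N(Z, I) = -14*I + I*Z*sqrt(2) (N(Z, I) = -14*I + Z*(sqrt(2)*sqrt(-1)) = -14*I + Z*(sqrt(2)*I) = -14*I + Z*(I*sqrt(2)) = -14*I + I*Z*sqrt(2))
N(11, y(f(E(-2, -1))))*(-122) - 140 = (-14*(-5/8 + (1/8)*(-1)**2) + I*11*sqrt(2))*(-122) - 140 = (-14*(-5/8 + (1/8)*1) + 11*I*sqrt(2))*(-122) - 140 = (-14*(-5/8 + 1/8) + 11*I*sqrt(2))*(-122) - 140 = (-14*(-1/2) + 11*I*sqrt(2))*(-122) - 140 = (7 + 11*I*sqrt(2))*(-122) - 140 = (-854 - 1342*I*sqrt(2)) - 140 = -994 - 1342*I*sqrt(2)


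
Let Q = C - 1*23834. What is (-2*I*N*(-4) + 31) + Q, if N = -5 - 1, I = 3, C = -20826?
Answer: -44773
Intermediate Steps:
Q = -44660 (Q = -20826 - 1*23834 = -20826 - 23834 = -44660)
N = -6
(-2*I*N*(-4) + 31) + Q = (-2*3*(-6)*(-4) + 31) - 44660 = (-(-36)*(-4) + 31) - 44660 = (-2*72 + 31) - 44660 = (-144 + 31) - 44660 = -113 - 44660 = -44773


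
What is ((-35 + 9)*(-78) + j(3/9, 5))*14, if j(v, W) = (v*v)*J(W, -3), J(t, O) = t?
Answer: 255598/9 ≈ 28400.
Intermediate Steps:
j(v, W) = W*v**2 (j(v, W) = (v*v)*W = v**2*W = W*v**2)
((-35 + 9)*(-78) + j(3/9, 5))*14 = ((-35 + 9)*(-78) + 5*(3/9)**2)*14 = (-26*(-78) + 5*(3*(1/9))**2)*14 = (2028 + 5*(1/3)**2)*14 = (2028 + 5*(1/9))*14 = (2028 + 5/9)*14 = (18257/9)*14 = 255598/9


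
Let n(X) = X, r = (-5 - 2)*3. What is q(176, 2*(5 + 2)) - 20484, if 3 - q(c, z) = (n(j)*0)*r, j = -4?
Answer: -20481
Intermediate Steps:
r = -21 (r = -7*3 = -21)
q(c, z) = 3 (q(c, z) = 3 - (-4*0)*(-21) = 3 - 0*(-21) = 3 - 1*0 = 3 + 0 = 3)
q(176, 2*(5 + 2)) - 20484 = 3 - 20484 = -20481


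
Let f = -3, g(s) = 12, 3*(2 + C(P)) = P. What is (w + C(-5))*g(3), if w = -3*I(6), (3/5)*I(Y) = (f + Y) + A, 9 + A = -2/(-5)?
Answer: 292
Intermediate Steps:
C(P) = -2 + P/3
A = -43/5 (A = -9 - 2/(-5) = -9 - 2*(-⅕) = -9 + ⅖ = -43/5 ≈ -8.6000)
I(Y) = -58/3 + 5*Y/3 (I(Y) = 5*((-3 + Y) - 43/5)/3 = 5*(-58/5 + Y)/3 = -58/3 + 5*Y/3)
w = 28 (w = -3*(-58/3 + (5/3)*6) = -3*(-58/3 + 10) = -3*(-28/3) = 28)
(w + C(-5))*g(3) = (28 + (-2 + (⅓)*(-5)))*12 = (28 + (-2 - 5/3))*12 = (28 - 11/3)*12 = (73/3)*12 = 292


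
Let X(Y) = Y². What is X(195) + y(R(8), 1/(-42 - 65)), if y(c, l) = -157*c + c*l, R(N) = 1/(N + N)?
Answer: 4067625/107 ≈ 38015.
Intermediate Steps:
R(N) = 1/(2*N)
X(195) + y(R(8), 1/(-42 - 65)) = 195² + ((½)/8)*(-157 + 1/(-42 - 65)) = 38025 + ((½)*(⅛))*(-157 + 1/(-107)) = 38025 + (-157 - 1/107)/16 = 38025 + (1/16)*(-16800/107) = 38025 - 1050/107 = 4067625/107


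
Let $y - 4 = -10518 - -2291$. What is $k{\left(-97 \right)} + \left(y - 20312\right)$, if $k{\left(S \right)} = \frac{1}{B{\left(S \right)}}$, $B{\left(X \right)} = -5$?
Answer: $- \frac{142676}{5} \approx -28535.0$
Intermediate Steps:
$y = -8223$ ($y = 4 - 8227 = -8223$)
$k{\left(S \right)} = - \frac{1}{5}$ ($k{\left(S \right)} = \frac{1}{-5} = - \frac{1}{5}$)
$k{\left(-97 \right)} + \left(y - 20312\right) = - \frac{1}{5} - 28535 = - \frac{142676}{5}$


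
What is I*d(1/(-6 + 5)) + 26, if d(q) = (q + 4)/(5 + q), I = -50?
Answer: -23/2 ≈ -11.500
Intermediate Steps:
d(q) = (4 + q)/(5 + q)
I*d(1/(-6 + 5)) + 26 = -50*(4 + 1/(-6 + 5))/(5 + 1/(-6 + 5)) + 26 = -50*(4 + 1/(-1))/(5 + 1/(-1)) + 26 = -50*(4 - 1)/(5 - 1) + 26 = -50*3/4 + 26 = -75/2 + 26 = -23/2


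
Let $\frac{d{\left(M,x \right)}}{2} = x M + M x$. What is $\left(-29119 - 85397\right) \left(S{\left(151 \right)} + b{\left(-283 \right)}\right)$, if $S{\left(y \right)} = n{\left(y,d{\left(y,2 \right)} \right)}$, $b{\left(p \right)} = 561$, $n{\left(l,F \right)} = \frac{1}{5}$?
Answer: $- \frac{321331896}{5} \approx -6.4266 \cdot 10^{7}$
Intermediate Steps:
$d{\left(M,x \right)} = 4 M x$ ($d{\left(M,x \right)} = 2 \left(x M + M x\right) = 2 \left(M x + M x\right) = 2 \cdot 2 M x = 4 M x$)
$n{\left(l,F \right)} = \frac{1}{5}$
$S{\left(y \right)} = \frac{1}{5}$
$\left(-29119 - 85397\right) \left(S{\left(151 \right)} + b{\left(-283 \right)}\right) = \left(-29119 - 85397\right) \left(\frac{1}{5} + 561\right) = \left(-114516\right) \frac{2806}{5} = - \frac{321331896}{5}$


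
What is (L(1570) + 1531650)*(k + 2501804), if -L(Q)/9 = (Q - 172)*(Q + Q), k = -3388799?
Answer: 33684371330850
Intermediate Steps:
L(Q) = -18*Q*(-172 + Q) (L(Q) = -9*(Q - 172)*(Q + Q) = -9*(-172 + Q)*2*Q = -18*Q*(-172 + Q))
(L(1570) + 1531650)*(k + 2501804) = (18*1570*(172 - 1*1570) + 1531650)*(-3388799 + 2501804) = (18*1570*(172 - 1570) + 1531650)*(-886995) = (18*1570*(-1398) + 1531650)*(-886995) = (-39507480 + 1531650)*(-886995) = -37975830*(-886995) = 33684371330850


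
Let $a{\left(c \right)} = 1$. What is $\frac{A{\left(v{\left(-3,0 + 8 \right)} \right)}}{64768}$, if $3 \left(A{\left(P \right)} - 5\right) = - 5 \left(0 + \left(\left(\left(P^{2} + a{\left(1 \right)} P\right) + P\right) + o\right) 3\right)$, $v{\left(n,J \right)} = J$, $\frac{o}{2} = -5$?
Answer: $- \frac{15}{2816} \approx -0.0053267$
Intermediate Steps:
$o = -10$ ($o = 2 \left(-5\right) = -10$)
$A{\left(P \right)} = 55 - 10 P - 5 P^{2}$ ($A{\left(P \right)} = 5 + \frac{\left(-5\right) \left(0 + \left(\left(\left(P^{2} + 1 P\right) + P\right) - 10\right) 3\right)}{3} = 5 + \frac{\left(-5\right) \left(0 + \left(\left(\left(P^{2} + P\right) + P\right) - 10\right) 3\right)}{3} = 5 + \frac{\left(-5\right) \left(0 + \left(\left(\left(P + P^{2}\right) + P\right) - 10\right) 3\right)}{3} = 5 + \frac{\left(-5\right) \left(0 + \left(\left(P^{2} + 2 P\right) - 10\right) 3\right)}{3} = 5 + \frac{\left(-5\right) \left(0 + \left(-10 + P^{2} + 2 P\right) 3\right)}{3} = 5 + \frac{\left(-5\right) \left(0 + \left(-30 + 3 P^{2} + 6 P\right)\right)}{3} = 5 + \frac{\left(-5\right) \left(-30 + 3 P^{2} + 6 P\right)}{3} = 5 + \frac{150 - 30 P - 15 P^{2}}{3} = 5 - \left(-50 + 5 P^{2} + 10 P\right) = 55 - 10 P - 5 P^{2}$)
$\frac{A{\left(v{\left(-3,0 + 8 \right)} \right)}}{64768} = \frac{55 - 10 \left(0 + 8\right) - 5 \left(0 + 8\right)^{2}}{64768} = \left(55 - 80 - 5 \cdot 8^{2}\right) \frac{1}{64768} = \left(55 - 80 - 320\right) \frac{1}{64768} = \left(-345\right) \frac{1}{64768} = - \frac{15}{2816}$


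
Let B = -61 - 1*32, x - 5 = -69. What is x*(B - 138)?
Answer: 14784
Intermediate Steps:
x = -64 (x = 5 - 69 = -64)
B = -93 (B = -61 - 32 = -93)
x*(B - 138) = -64*(-93 - 138) = -64*(-231) = 14784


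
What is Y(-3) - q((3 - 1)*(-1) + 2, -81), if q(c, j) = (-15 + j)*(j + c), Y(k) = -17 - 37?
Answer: -7830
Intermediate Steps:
Y(k) = -54
q(c, j) = (-15 + j)*(c + j)
Y(-3) - q((3 - 1)*(-1) + 2, -81) = -54 - ((-81)**2 - 15*((3 - 1)*(-1) + 2) - 15*(-81) + ((3 - 1)*(-1) + 2)*(-81)) = -54 - (6561 - 15*(2*(-1) + 2) + 1215 + (2*(-1) + 2)*(-81)) = -54 - (6561 - 15*(-2 + 2) + 1215 + (-2 + 2)*(-81)) = -54 - (6561 - 15*0 + 1215 + 0*(-81)) = -54 - (6561 + 0 + 1215 + 0) = -54 - 1*7776 = -54 - 7776 = -7830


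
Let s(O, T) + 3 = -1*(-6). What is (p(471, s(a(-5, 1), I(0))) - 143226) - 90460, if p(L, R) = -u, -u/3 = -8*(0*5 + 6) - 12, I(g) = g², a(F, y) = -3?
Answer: -233866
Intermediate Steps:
u = 180 (u = -3*(-8*(0*5 + 6) - 12) = -3*(-8*(0 + 6) - 12) = -3*(-8*6 - 12) = -3*(-48 - 12) = -3*(-60) = 180)
s(O, T) = 3 (s(O, T) = -3 - 1*(-6) = -3 + 6 = 3)
p(L, R) = -180 (p(L, R) = -1*180 = -180)
(p(471, s(a(-5, 1), I(0))) - 143226) - 90460 = (-180 - 143226) - 90460 = -143406 - 90460 = -233866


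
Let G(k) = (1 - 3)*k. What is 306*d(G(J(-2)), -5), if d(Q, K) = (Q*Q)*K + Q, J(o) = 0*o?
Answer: 0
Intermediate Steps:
J(o) = 0
G(k) = -2*k
d(Q, K) = Q + K*Q**2 (d(Q, K) = Q**2*K + Q = K*Q**2 + Q = Q + K*Q**2)
306*d(G(J(-2)), -5) = 306*((-2*0)*(1 - (-10)*0)) = 306*(0*(1 - 5*0)) = 306*(0*(1 + 0)) = 306*(0*1) = 306*0 = 0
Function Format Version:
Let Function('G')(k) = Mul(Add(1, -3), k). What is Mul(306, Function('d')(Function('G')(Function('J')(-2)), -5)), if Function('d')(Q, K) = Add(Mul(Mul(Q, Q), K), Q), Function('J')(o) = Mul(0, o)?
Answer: 0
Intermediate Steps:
Function('J')(o) = 0
Function('G')(k) = Mul(-2, k)
Function('d')(Q, K) = Add(Q, Mul(K, Pow(Q, 2))) (Function('d')(Q, K) = Add(Mul(Pow(Q, 2), K), Q) = Add(Mul(K, Pow(Q, 2)), Q) = Add(Q, Mul(K, Pow(Q, 2))))
Mul(306, Function('d')(Function('G')(Function('J')(-2)), -5)) = Mul(306, Mul(Mul(-2, 0), Add(1, Mul(-5, Mul(-2, 0))))) = Mul(306, Mul(0, Add(1, Mul(-5, 0)))) = Mul(306, Mul(0, Add(1, 0))) = Mul(306, Mul(0, 1)) = Mul(306, 0) = 0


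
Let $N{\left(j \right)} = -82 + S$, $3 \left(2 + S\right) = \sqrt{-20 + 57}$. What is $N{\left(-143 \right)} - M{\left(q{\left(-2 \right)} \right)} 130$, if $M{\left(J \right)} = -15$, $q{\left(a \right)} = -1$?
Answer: $1866 + \frac{\sqrt{37}}{3} \approx 1868.0$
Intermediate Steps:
$S = -2 + \frac{\sqrt{37}}{3}$ ($S = -2 + \frac{\sqrt{-20 + 57}}{3} = -2 + \frac{\sqrt{37}}{3} \approx 0.027588$)
$N{\left(j \right)} = -84 + \frac{\sqrt{37}}{3}$ ($N{\left(j \right)} = -82 - \left(2 - \frac{\sqrt{37}}{3}\right) = -84 + \frac{\sqrt{37}}{3}$)
$N{\left(-143 \right)} - M{\left(q{\left(-2 \right)} \right)} 130 = \left(-84 + \frac{\sqrt{37}}{3}\right) - \left(-15\right) 130 = \left(-84 + \frac{\sqrt{37}}{3}\right) - -1950 = \left(-84 + \frac{\sqrt{37}}{3}\right) + 1950 = 1866 + \frac{\sqrt{37}}{3}$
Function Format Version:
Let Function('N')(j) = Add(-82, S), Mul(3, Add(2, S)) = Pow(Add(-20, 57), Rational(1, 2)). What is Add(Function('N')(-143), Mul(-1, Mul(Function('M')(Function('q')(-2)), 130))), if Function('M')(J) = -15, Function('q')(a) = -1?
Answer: Add(1866, Mul(Rational(1, 3), Pow(37, Rational(1, 2)))) ≈ 1868.0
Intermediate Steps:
S = Add(-2, Mul(Rational(1, 3), Pow(37, Rational(1, 2)))) (S = Add(-2, Mul(Rational(1, 3), Pow(Add(-20, 57), Rational(1, 2)))) = Add(-2, Mul(Rational(1, 3), Pow(37, Rational(1, 2)))) ≈ 0.027588)
Function('N')(j) = Add(-84, Mul(Rational(1, 3), Pow(37, Rational(1, 2)))) (Function('N')(j) = Add(-82, Add(-2, Mul(Rational(1, 3), Pow(37, Rational(1, 2))))) = Add(-84, Mul(Rational(1, 3), Pow(37, Rational(1, 2)))))
Add(Function('N')(-143), Mul(-1, Mul(Function('M')(Function('q')(-2)), 130))) = Add(Add(-84, Mul(Rational(1, 3), Pow(37, Rational(1, 2)))), Mul(-1, Mul(-15, 130))) = Add(Add(-84, Mul(Rational(1, 3), Pow(37, Rational(1, 2)))), Mul(-1, -1950)) = Add(Add(-84, Mul(Rational(1, 3), Pow(37, Rational(1, 2)))), 1950) = Add(1866, Mul(Rational(1, 3), Pow(37, Rational(1, 2))))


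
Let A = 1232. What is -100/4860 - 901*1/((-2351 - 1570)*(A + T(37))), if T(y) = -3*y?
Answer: -7252754/356030721 ≈ -0.020371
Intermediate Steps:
-100/4860 - 901*1/((-2351 - 1570)*(A + T(37))) = -100/4860 - 901*1/((-2351 - 1570)*(1232 - 3*37)) = -100*1/4860 - 901*(-1/(3921*(1232 - 111))) = -5/243 - 901/(1121*(-3921)) = -5/243 - 901/(-4395441) = -5/243 - 901*(-1/4395441) = -5/243 + 901/4395441 = -7252754/356030721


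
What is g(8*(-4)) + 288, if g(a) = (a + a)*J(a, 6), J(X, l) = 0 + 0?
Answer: 288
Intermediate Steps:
J(X, l) = 0
g(a) = 0 (g(a) = (a + a)*0 = (2*a)*0 = 0)
g(8*(-4)) + 288 = 0 + 288 = 288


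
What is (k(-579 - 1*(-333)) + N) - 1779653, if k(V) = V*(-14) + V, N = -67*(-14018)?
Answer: -837249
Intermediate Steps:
N = 939206
k(V) = -13*V (k(V) = -14*V + V = -13*V)
(k(-579 - 1*(-333)) + N) - 1779653 = (-13*(-579 - 1*(-333)) + 939206) - 1779653 = (-13*(-579 + 333) + 939206) - 1779653 = (-13*(-246) + 939206) - 1779653 = (3198 + 939206) - 1779653 = 942404 - 1779653 = -837249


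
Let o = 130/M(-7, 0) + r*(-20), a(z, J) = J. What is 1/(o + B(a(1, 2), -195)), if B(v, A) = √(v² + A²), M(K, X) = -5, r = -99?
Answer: 1954/3780087 - √38029/3780087 ≈ 0.00046533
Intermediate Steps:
B(v, A) = √(A² + v²)
o = 1954 (o = 130/(-5) - 99*(-20) = 130*(-⅕) + 1980 = -26 + 1980 = 1954)
1/(o + B(a(1, 2), -195)) = 1/(1954 + √((-195)² + 2²)) = 1/(1954 + √(38025 + 4)) = 1/(1954 + √38029)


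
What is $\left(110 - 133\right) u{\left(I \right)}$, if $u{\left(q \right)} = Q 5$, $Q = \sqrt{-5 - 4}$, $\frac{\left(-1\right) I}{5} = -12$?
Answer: $- 345 i \approx - 345.0 i$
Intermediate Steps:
$I = 60$ ($I = \left(-5\right) \left(-12\right) = 60$)
$Q = 3 i$ ($Q = \sqrt{-9} = 3 i \approx 3.0 i$)
$u{\left(q \right)} = 15 i$ ($u{\left(q \right)} = 3 i 5 = 15 i$)
$\left(110 - 133\right) u{\left(I \right)} = \left(110 - 133\right) 15 i = - 23 \cdot 15 i = - 345 i$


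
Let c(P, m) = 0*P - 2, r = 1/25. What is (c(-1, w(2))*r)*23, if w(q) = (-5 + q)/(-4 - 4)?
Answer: -46/25 ≈ -1.8400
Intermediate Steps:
w(q) = 5/8 - q/8 (w(q) = (-5 + q)/(-8) = (-5 + q)*(-⅛) = 5/8 - q/8)
r = 1/25 ≈ 0.040000
c(P, m) = -2 (c(P, m) = 0 - 2 = -2)
(c(-1, w(2))*r)*23 = -2*1/25*23 = -2/25*23 = -46/25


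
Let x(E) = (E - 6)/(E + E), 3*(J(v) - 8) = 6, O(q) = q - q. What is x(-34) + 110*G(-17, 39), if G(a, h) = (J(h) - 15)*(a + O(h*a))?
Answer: 158960/17 ≈ 9350.6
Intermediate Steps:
O(q) = 0
J(v) = 10 (J(v) = 8 + (⅓)*6 = 8 + 2 = 10)
G(a, h) = -5*a (G(a, h) = (10 - 15)*(a + 0) = -5*a)
x(E) = (-6 + E)/(2*E) (x(E) = (-6 + E)/((2*E)) = (-6 + E)*(1/(2*E)) = (-6 + E)/(2*E))
x(-34) + 110*G(-17, 39) = (½)*(-6 - 34)/(-34) + 110*(-5*(-17)) = (½)*(-1/34)*(-40) + 110*85 = 10/17 + 9350 = 158960/17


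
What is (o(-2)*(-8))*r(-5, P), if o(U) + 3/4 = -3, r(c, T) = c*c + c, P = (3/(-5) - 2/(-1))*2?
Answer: 600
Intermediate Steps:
P = 14/5 (P = (3*(-⅕) - 2*(-1))*2 = (-⅗ + 2)*2 = (7/5)*2 = 14/5 ≈ 2.8000)
r(c, T) = c + c² (r(c, T) = c² + c = c + c²)
o(U) = -15/4 (o(U) = -¾ - 3 = -15/4)
(o(-2)*(-8))*r(-5, P) = (-15/4*(-8))*(-5*(1 - 5)) = 30*(-5*(-4)) = 30*20 = 600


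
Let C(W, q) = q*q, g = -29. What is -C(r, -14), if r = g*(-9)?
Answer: -196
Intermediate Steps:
r = 261 (r = -29*(-9) = 261)
C(W, q) = q²
-C(r, -14) = -1*(-14)² = -1*196 = -196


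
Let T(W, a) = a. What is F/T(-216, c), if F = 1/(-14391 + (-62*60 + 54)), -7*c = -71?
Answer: -7/1282047 ≈ -5.4600e-6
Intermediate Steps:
c = 71/7 (c = -⅐*(-71) = 71/7 ≈ 10.143)
F = -1/18057 (F = 1/(-14391 + (-3720 + 54)) = 1/(-14391 - 3666) = 1/(-18057) = -1/18057 ≈ -5.5380e-5)
F/T(-216, c) = -1/(18057*71/7) = -1/18057*7/71 = -7/1282047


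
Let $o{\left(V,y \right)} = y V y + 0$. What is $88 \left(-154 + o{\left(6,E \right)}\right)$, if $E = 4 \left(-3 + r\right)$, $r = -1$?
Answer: $121616$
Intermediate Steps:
$E = -16$ ($E = 4 \left(-3 - 1\right) = 4 \left(-4\right) = -16$)
$o{\left(V,y \right)} = V y^{2}$ ($o{\left(V,y \right)} = V y y + 0 = V y^{2} + 0 = V y^{2}$)
$88 \left(-154 + o{\left(6,E \right)}\right) = 88 \left(-154 + 6 \left(-16\right)^{2}\right) = 88 \left(-154 + 6 \cdot 256\right) = 88 \left(-154 + 1536\right) = 88 \cdot 1382 = 121616$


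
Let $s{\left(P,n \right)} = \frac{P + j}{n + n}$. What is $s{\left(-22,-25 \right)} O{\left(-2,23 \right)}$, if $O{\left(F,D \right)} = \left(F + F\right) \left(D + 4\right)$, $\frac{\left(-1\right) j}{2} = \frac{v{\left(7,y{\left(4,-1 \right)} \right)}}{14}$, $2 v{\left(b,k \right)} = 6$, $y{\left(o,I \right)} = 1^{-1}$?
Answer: $- \frac{8478}{175} \approx -48.446$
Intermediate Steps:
$y{\left(o,I \right)} = 1$
$v{\left(b,k \right)} = 3$ ($v{\left(b,k \right)} = \frac{1}{2} \cdot 6 = 3$)
$j = - \frac{3}{7}$ ($j = - 2 \cdot \frac{3}{14} = - 2 \cdot 3 \cdot \frac{1}{14} = \left(-2\right) \frac{3}{14} = - \frac{3}{7} \approx -0.42857$)
$O{\left(F,D \right)} = 2 F \left(4 + D\right)$
$s{\left(P,n \right)} = \frac{- \frac{3}{7} + P}{2 n}$ ($s{\left(P,n \right)} = \frac{P - \frac{3}{7}}{n + n} = \frac{- \frac{3}{7} + P}{2 n}$)
$s{\left(-22,-25 \right)} O{\left(-2,23 \right)} = \frac{-3 + 7 \left(-22\right)}{14 \left(-25\right)} 2 \left(-2\right) \left(4 + 23\right) = \frac{1}{14} \left(- \frac{1}{25}\right) \left(-3 - 154\right) 2 \left(-2\right) 27 = \frac{1}{14} \left(- \frac{1}{25}\right) \left(-157\right) \left(-108\right) = \frac{157}{350} \left(-108\right) = - \frac{8478}{175}$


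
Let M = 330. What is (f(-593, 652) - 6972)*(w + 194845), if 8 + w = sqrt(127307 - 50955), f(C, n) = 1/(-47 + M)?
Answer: -384428013775/283 - 15784600*sqrt(1193)/283 ≈ -1.3603e+9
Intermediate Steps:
f(C, n) = 1/283 (f(C, n) = 1/(-47 + 330) = 1/283)
w = -8 + 8*sqrt(1193) (w = -8 + sqrt(127307 - 50955) = -8 + sqrt(76352) = -8 + 8*sqrt(1193) ≈ 268.32)
(f(-593, 652) - 6972)*(w + 194845) = (1/283 - 6972)*((-8 + 8*sqrt(1193)) + 194845) = -1973075*(194837 + 8*sqrt(1193))/283 = -384428013775/283 - 15784600*sqrt(1193)/283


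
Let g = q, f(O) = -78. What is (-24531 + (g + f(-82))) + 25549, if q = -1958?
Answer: -1018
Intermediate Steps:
g = -1958
(-24531 + (g + f(-82))) + 25549 = (-24531 + (-1958 - 78)) + 25549 = (-24531 - 2036) + 25549 = -26567 + 25549 = -1018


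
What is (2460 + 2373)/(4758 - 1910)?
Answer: 4833/2848 ≈ 1.6970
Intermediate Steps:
(2460 + 2373)/(4758 - 1910) = 4833/2848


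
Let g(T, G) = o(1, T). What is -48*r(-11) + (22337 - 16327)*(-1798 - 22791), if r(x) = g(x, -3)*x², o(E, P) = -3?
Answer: -147762466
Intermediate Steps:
g(T, G) = -3
r(x) = -3*x²
-48*r(-11) + (22337 - 16327)*(-1798 - 22791) = -(-144)*(-11)² + (22337 - 16327)*(-1798 - 22791) = -(-144)*121 + 6010*(-24589) = -48*(-363) - 147779890 = 17424 - 147779890 = -147762466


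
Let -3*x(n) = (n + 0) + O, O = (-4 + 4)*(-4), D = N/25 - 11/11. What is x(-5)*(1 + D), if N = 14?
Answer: 14/15 ≈ 0.93333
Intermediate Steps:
D = -11/25 (D = 14/25 - 11/11 = 14*(1/25) - 11*1/11 = 14/25 - 1 = -11/25 ≈ -0.44000)
O = 0 (O = 0*(-4) = 0)
x(n) = -n/3 (x(n) = -((n + 0) + 0)/3 = -(n + 0)/3 = -n/3)
x(-5)*(1 + D) = (-1/3*(-5))*(1 - 11/25) = (5/3)*(14/25) = 14/15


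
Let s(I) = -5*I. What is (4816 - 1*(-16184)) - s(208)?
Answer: 22040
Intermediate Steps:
(4816 - 1*(-16184)) - s(208) = (4816 - 1*(-16184)) - (-5)*208 = (4816 + 16184) - 1*(-1040) = 21000 + 1040 = 22040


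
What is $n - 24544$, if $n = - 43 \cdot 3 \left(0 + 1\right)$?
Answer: $-24673$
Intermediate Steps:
$n = -129$ ($n = - 43 \cdot 3 \cdot 1 = \left(-43\right) 3 = -129$)
$n - 24544 = -129 - 24544 = -24673$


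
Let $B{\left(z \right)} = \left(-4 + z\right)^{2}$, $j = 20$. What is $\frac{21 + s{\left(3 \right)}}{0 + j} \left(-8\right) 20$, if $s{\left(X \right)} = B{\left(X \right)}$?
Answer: $-176$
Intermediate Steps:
$s{\left(X \right)} = \left(-4 + X\right)^{2}$
$\frac{21 + s{\left(3 \right)}}{0 + j} \left(-8\right) 20 = \frac{21 + \left(-4 + 3\right)^{2}}{0 + 20} \left(-8\right) 20 = \frac{21 + \left(-1\right)^{2}}{20} \left(-8\right) 20 = \left(21 + 1\right) \frac{1}{20} \left(-8\right) 20 = 22 \cdot \frac{1}{20} \left(-8\right) 20 = \frac{11}{10} \left(-8\right) 20 = \left(- \frac{44}{5}\right) 20 = -176$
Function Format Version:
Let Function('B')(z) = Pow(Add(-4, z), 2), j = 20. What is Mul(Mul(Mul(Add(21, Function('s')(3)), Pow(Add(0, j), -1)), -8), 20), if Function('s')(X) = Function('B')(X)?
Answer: -176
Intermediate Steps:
Function('s')(X) = Pow(Add(-4, X), 2)
Mul(Mul(Mul(Add(21, Function('s')(3)), Pow(Add(0, j), -1)), -8), 20) = Mul(Mul(Mul(Add(21, Pow(Add(-4, 3), 2)), Pow(Add(0, 20), -1)), -8), 20) = Mul(Mul(Mul(Add(21, Pow(-1, 2)), Pow(20, -1)), -8), 20) = Mul(Mul(Mul(Add(21, 1), Rational(1, 20)), -8), 20) = Mul(Mul(Mul(22, Rational(1, 20)), -8), 20) = Mul(Mul(Rational(11, 10), -8), 20) = Mul(Rational(-44, 5), 20) = -176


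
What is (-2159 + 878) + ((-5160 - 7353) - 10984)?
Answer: -24778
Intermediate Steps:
(-2159 + 878) + ((-5160 - 7353) - 10984) = -1281 + (-12513 - 10984) = -1281 - 23497 = -24778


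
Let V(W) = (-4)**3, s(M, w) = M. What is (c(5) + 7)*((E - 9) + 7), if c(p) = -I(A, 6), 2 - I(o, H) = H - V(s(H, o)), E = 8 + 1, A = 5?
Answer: 525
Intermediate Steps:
V(W) = -64
E = 9
I(o, H) = -62 - H (I(o, H) = 2 - (H - 1*(-64)) = 2 - (H + 64) = 2 - (64 + H) = 2 + (-64 - H) = -62 - H)
c(p) = 68 (c(p) = -(-62 - 1*6) = -(-62 - 6) = -1*(-68) = 68)
(c(5) + 7)*((E - 9) + 7) = (68 + 7)*((9 - 9) + 7) = 75*(0 + 7) = 75*7 = 525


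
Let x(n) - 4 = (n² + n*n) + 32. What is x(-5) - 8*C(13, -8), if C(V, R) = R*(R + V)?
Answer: 406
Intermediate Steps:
x(n) = 36 + 2*n² (x(n) = 4 + ((n² + n*n) + 32) = 4 + ((n² + n²) + 32) = 4 + (2*n² + 32) = 4 + (32 + 2*n²) = 36 + 2*n²)
x(-5) - 8*C(13, -8) = (36 + 2*(-5)²) - (-64)*(-8 + 13) = (36 + 2*25) - (-64)*5 = (36 + 50) - 8*(-40) = 86 + 320 = 406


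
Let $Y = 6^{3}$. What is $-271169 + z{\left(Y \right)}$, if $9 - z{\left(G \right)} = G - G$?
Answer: $-271160$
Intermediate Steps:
$Y = 216$
$z{\left(G \right)} = 9$ ($z{\left(G \right)} = 9 - \left(G - G\right) = 9 - 0 = 9 + 0 = 9$)
$-271169 + z{\left(Y \right)} = -271169 + 9 = -271160$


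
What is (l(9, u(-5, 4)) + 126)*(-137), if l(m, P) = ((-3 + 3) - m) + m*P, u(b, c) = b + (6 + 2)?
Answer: -19728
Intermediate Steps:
u(b, c) = 8 + b (u(b, c) = b + 8 = 8 + b)
l(m, P) = -m + P*m (l(m, P) = (0 - m) + P*m = -m + P*m)
(l(9, u(-5, 4)) + 126)*(-137) = (9*(-1 + (8 - 5)) + 126)*(-137) = (9*(-1 + 3) + 126)*(-137) = (9*2 + 126)*(-137) = (18 + 126)*(-137) = 144*(-137) = -19728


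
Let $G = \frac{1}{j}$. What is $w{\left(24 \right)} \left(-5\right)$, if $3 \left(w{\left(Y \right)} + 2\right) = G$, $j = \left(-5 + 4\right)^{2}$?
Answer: $\frac{25}{3} \approx 8.3333$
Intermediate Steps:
$j = 1$ ($j = \left(-1\right)^{2} = 1$)
$G = 1$ ($G = 1^{-1} = 1$)
$w{\left(Y \right)} = - \frac{5}{3}$ ($w{\left(Y \right)} = -2 + \frac{1}{3} \cdot 1 = -2 + \frac{1}{3} = - \frac{5}{3}$)
$w{\left(24 \right)} \left(-5\right) = \left(- \frac{5}{3}\right) \left(-5\right) = \frac{25}{3}$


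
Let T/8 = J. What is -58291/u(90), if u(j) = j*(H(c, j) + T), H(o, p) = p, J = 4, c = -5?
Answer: -58291/10980 ≈ -5.3088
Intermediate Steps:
T = 32 (T = 8*4 = 32)
u(j) = j*(32 + j) (u(j) = j*(j + 32) = j*(32 + j))
-58291/u(90) = -58291*1/(90*(32 + 90)) = -58291/(90*122) = -58291/10980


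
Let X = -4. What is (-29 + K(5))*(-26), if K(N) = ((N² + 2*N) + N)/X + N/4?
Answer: 1963/2 ≈ 981.50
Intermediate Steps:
K(N) = -N/2 - N²/4 (K(N) = ((N² + 2*N) + N)/(-4) + N/4 = (N² + 3*N)*(-¼) + N*(¼) = (-3*N/4 - N²/4) + N/4 = -N/2 - N²/4)
(-29 + K(5))*(-26) = (-29 - ¼*5*(2 + 5))*(-26) = (-29 - ¼*5*7)*(-26) = (-29 - 35/4)*(-26) = -151/4*(-26) = 1963/2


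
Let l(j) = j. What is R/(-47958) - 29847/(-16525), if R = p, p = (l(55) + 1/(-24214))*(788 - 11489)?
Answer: 90054016994463/6396579691100 ≈ 14.078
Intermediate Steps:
p = -14251260069/24214 (p = (55 + 1/(-24214))*(788 - 11489) = (55 - 1/24214)*(-10701) = (1331769/24214)*(-10701) = -14251260069/24214 ≈ -5.8855e+5)
R = -14251260069/24214 ≈ -5.8855e+5
R/(-47958) - 29847/(-16525) = -14251260069/24214/(-47958) - 29847/(-16525) = -14251260069/24214*(-1/47958) - 29847*(-1/16525) = 4750420023/387085004 + 29847/16525 = 90054016994463/6396579691100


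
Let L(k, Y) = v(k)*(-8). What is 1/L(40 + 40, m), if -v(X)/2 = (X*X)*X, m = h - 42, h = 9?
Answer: 1/8192000 ≈ 1.2207e-7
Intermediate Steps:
m = -33 (m = 9 - 42 = -33)
v(X) = -2*X**3 (v(X) = -2*X*X*X = -2*X**2*X = -2*X**3)
L(k, Y) = 16*k**3 (L(k, Y) = -2*k**3*(-8) = 16*k**3)
1/L(40 + 40, m) = 1/(16*(40 + 40)**3) = 1/(16*80**3) = 1/(16*512000) = 1/8192000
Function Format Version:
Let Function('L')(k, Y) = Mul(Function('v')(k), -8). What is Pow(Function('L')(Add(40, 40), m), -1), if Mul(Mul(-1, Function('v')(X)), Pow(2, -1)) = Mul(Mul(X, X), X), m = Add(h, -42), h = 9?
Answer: Rational(1, 8192000) ≈ 1.2207e-7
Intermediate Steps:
m = -33 (m = Add(9, -42) = -33)
Function('v')(X) = Mul(-2, Pow(X, 3)) (Function('v')(X) = Mul(-2, Mul(Mul(X, X), X)) = Mul(-2, Mul(Pow(X, 2), X)) = Mul(-2, Pow(X, 3)))
Function('L')(k, Y) = Mul(16, Pow(k, 3)) (Function('L')(k, Y) = Mul(Mul(-2, Pow(k, 3)), -8) = Mul(16, Pow(k, 3)))
Pow(Function('L')(Add(40, 40), m), -1) = Pow(Mul(16, Pow(Add(40, 40), 3)), -1) = Pow(Mul(16, Pow(80, 3)), -1) = Pow(Mul(16, 512000), -1) = Pow(8192000, -1) = Rational(1, 8192000)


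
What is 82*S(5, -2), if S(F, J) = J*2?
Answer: -328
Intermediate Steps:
S(F, J) = 2*J
82*S(5, -2) = 82*(2*(-2)) = 82*(-4) = -328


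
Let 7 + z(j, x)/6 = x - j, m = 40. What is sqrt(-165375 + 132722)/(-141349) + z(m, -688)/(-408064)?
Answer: 2205/204032 - I*sqrt(32653)/141349 ≈ 0.010807 - 0.0012784*I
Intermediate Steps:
z(j, x) = -42 - 6*j + 6*x (z(j, x) = -42 + 6*(x - j) = -42 + (-6*j + 6*x) = -42 - 6*j + 6*x)
sqrt(-165375 + 132722)/(-141349) + z(m, -688)/(-408064) = sqrt(-165375 + 132722)/(-141349) + (-42 - 6*40 + 6*(-688))/(-408064) = sqrt(-32653)*(-1/141349) + (-42 - 240 - 4128)*(-1/408064) = (I*sqrt(32653))*(-1/141349) - 4410*(-1/408064) = -I*sqrt(32653)/141349 + 2205/204032 = 2205/204032 - I*sqrt(32653)/141349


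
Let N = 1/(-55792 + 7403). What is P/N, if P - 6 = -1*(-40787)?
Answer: -1973932477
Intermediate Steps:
N = -1/48389 (N = 1/(-48389) = -1/48389 ≈ -2.0666e-5)
P = 40793 (P = 6 - 1*(-40787) = 6 + 40787 = 40793)
P/N = 40793/(-1/48389) = 40793*(-48389) = -1973932477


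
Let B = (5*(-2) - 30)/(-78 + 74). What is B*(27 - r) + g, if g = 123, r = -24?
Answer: 633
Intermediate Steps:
B = 10 (B = (-10 - 30)/(-4) = -40*(-1/4) = 10)
B*(27 - r) + g = 10*(27 - 1*(-24)) + 123 = 10*(27 + 24) + 123 = 10*51 + 123 = 510 + 123 = 633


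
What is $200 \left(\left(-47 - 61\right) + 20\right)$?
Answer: $-17600$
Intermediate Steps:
$200 \left(\left(-47 - 61\right) + 20\right) = 200 \left(-108 + 20\right) = 200 \left(-88\right) = -17600$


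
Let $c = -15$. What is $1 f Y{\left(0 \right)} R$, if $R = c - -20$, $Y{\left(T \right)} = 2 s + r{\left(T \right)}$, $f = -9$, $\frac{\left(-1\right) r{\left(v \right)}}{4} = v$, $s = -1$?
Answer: $90$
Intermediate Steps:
$r{\left(v \right)} = - 4 v$
$Y{\left(T \right)} = -2 - 4 T$ ($Y{\left(T \right)} = 2 \left(-1\right) - 4 T = -2 - 4 T$)
$R = 5$ ($R = -15 - -20 = -15 + 20 = 5$)
$1 f Y{\left(0 \right)} R = 1 \left(-9\right) \left(-2 - 0\right) 5 = - 9 \left(-2 + 0\right) 5 = \left(-9\right) \left(-2\right) 5 = 18 \cdot 5 = 90$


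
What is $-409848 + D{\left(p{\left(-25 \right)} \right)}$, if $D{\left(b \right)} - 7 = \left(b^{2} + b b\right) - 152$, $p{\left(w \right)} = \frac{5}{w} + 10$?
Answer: $- \frac{10245023}{25} \approx -4.098 \cdot 10^{5}$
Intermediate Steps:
$p{\left(w \right)} = 10 + \frac{5}{w}$
$D{\left(b \right)} = -145 + 2 b^{2}$ ($D{\left(b \right)} = 7 - \left(152 - b^{2} - b b\right) = 7 + \left(\left(b^{2} + b^{2}\right) - 152\right) = 7 + \left(2 b^{2} - 152\right) = 7 + \left(-152 + 2 b^{2}\right) = -145 + 2 b^{2}$)
$-409848 + D{\left(p{\left(-25 \right)} \right)} = -409848 - \left(145 - 2 \left(10 + \frac{5}{-25}\right)^{2}\right) = -409848 - \left(145 - 2 \left(10 + 5 \left(- \frac{1}{25}\right)\right)^{2}\right) = -409848 - \left(145 - 2 \left(10 - \frac{1}{5}\right)^{2}\right) = -409848 - \left(145 - 2 \left(\frac{49}{5}\right)^{2}\right) = -409848 + \left(-145 + 2 \cdot \frac{2401}{25}\right) = -409848 + \left(-145 + \frac{4802}{25}\right) = -409848 + \frac{1177}{25} = - \frac{10245023}{25}$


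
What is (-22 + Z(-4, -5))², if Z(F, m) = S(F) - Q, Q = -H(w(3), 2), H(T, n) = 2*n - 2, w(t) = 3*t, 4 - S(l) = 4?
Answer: 400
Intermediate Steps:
S(l) = 0 (S(l) = 4 - 1*4 = 4 - 4 = 0)
H(T, n) = -2 + 2*n
Q = -2 (Q = -(-2 + 2*2) = -(-2 + 4) = -1*2 = -2)
Z(F, m) = 2 (Z(F, m) = 0 - 1*(-2) = 0 + 2 = 2)
(-22 + Z(-4, -5))² = (-22 + 2)² = (-20)² = 400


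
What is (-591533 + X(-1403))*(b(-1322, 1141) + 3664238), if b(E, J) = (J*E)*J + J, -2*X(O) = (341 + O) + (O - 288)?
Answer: 2027094690407839/2 ≈ 1.0135e+15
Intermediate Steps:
X(O) = -53/2 - O (X(O) = -((341 + O) + (O - 288))/2 = -((341 + O) + (-288 + O))/2 = -(53 + 2*O)/2 = -53/2 - O)
b(E, J) = J + E*J² (b(E, J) = (E*J)*J + J = E*J² + J = J + E*J²)
(-591533 + X(-1403))*(b(-1322, 1141) + 3664238) = (-591533 + (-53/2 - 1*(-1403)))*(1141*(1 - 1322*1141) + 3664238) = (-591533 + (-53/2 + 1403))*(1141*(1 - 1508402) + 3664238) = (-591533 + 2753/2)*(1141*(-1508401) + 3664238) = -1180313*(-1721085541 + 3664238)/2 = -1180313/2*(-1717421303) = 2027094690407839/2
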